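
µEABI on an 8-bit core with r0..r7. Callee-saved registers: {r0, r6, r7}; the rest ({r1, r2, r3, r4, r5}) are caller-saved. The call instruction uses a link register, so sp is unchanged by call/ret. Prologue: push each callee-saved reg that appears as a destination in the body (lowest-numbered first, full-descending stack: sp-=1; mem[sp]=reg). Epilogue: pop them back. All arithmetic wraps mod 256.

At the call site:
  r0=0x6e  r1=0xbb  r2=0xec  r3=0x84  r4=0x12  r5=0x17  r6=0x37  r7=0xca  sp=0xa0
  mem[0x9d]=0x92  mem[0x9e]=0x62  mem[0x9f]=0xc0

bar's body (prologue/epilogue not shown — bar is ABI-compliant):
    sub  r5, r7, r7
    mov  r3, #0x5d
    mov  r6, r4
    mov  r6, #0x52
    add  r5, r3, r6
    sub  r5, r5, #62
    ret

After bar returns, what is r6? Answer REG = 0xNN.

prologue: push r6 -> mem[0x9f]=0x37, sp=0x9f
body[0] sub  r5, r7, r7 -> r5=0x00
body[1] mov  r3, #0x5d -> r3=0x5d
body[2] mov  r6, r4 -> r6=0x12
body[3] mov  r6, #0x52 -> r6=0x52
body[4] add  r5, r3, r6 -> r5=0xaf
body[5] sub  r5, r5, #62 -> r5=0x71
epilogue: pop r6=0x37, sp=0xa0
r6 is callee-saved -> restored

REG = 0x37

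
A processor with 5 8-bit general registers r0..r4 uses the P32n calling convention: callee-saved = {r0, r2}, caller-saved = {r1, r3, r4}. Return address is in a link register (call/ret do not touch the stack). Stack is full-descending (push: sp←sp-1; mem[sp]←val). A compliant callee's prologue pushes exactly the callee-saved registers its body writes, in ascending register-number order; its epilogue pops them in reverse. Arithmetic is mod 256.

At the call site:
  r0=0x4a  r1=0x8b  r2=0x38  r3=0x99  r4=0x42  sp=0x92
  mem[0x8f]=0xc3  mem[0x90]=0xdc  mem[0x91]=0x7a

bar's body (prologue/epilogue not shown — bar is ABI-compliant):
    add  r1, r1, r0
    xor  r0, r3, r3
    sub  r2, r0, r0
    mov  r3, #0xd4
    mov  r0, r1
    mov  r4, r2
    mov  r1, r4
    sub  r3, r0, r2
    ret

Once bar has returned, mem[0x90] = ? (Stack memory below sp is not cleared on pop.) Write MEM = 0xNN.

prologue: push r0 -> mem[0x91]=0x4a, sp=0x91
prologue: push r2 -> mem[0x90]=0x38, sp=0x90
body[0] add  r1, r1, r0 -> r1=0xd5
body[1] xor  r0, r3, r3 -> r0=0x00
body[2] sub  r2, r0, r0 -> r2=0x00
body[3] mov  r3, #0xd4 -> r3=0xd4
body[4] mov  r0, r1 -> r0=0xd5
body[5] mov  r4, r2 -> r4=0x00
body[6] mov  r1, r4 -> r1=0x00
body[7] sub  r3, r0, r2 -> r3=0xd5
epilogue: pop r2=0x38, sp=0x91
epilogue: pop r0=0x4a, sp=0x92
prologue pushed ['r0', 'r2'] at ['0x91', '0x90']

MEM = 0x38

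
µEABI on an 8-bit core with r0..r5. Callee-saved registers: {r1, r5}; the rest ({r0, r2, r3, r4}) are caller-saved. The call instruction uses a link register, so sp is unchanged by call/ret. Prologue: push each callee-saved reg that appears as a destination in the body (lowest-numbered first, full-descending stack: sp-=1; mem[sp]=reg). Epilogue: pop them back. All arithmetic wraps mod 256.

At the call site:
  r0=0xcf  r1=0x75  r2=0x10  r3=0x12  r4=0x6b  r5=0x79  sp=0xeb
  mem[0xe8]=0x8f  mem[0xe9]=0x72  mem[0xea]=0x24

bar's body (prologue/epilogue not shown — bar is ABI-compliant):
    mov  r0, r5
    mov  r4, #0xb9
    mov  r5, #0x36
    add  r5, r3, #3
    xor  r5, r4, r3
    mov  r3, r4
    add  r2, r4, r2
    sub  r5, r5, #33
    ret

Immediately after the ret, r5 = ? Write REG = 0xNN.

REG = 0x79

prologue: push r5 -> mem[0xea]=0x79, sp=0xea
body[0] mov  r0, r5 -> r0=0x79
body[1] mov  r4, #0xb9 -> r4=0xb9
body[2] mov  r5, #0x36 -> r5=0x36
body[3] add  r5, r3, #3 -> r5=0x15
body[4] xor  r5, r4, r3 -> r5=0xab
body[5] mov  r3, r4 -> r3=0xb9
body[6] add  r2, r4, r2 -> r2=0xc9
body[7] sub  r5, r5, #33 -> r5=0x8a
epilogue: pop r5=0x79, sp=0xeb
r5 is callee-saved -> restored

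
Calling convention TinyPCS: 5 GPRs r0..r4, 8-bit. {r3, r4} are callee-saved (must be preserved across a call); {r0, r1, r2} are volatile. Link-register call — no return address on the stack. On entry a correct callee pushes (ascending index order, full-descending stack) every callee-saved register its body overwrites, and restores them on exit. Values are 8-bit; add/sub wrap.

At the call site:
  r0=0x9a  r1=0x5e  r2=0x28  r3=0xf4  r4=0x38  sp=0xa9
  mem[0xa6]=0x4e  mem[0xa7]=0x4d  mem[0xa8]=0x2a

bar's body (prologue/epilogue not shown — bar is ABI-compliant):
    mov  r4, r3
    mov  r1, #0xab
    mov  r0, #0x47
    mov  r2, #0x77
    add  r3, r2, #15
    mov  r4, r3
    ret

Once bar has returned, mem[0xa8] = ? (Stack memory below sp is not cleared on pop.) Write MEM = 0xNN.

prologue: push r3 → mem[0xa8]=0xf4, sp=0xa8
prologue: push r4 → mem[0xa7]=0x38, sp=0xa7
body[0] mov  r4, r3 → r4=0xf4
body[1] mov  r1, #0xab → r1=0xab
body[2] mov  r0, #0x47 → r0=0x47
body[3] mov  r2, #0x77 → r2=0x77
body[4] add  r3, r2, #15 → r3=0x86
body[5] mov  r4, r3 → r4=0x86
epilogue: pop r4=0x38, sp=0xa8
epilogue: pop r3=0xf4, sp=0xa9
prologue pushed ['r3', 'r4'] at ['0xa8', '0xa7']

MEM = 0xf4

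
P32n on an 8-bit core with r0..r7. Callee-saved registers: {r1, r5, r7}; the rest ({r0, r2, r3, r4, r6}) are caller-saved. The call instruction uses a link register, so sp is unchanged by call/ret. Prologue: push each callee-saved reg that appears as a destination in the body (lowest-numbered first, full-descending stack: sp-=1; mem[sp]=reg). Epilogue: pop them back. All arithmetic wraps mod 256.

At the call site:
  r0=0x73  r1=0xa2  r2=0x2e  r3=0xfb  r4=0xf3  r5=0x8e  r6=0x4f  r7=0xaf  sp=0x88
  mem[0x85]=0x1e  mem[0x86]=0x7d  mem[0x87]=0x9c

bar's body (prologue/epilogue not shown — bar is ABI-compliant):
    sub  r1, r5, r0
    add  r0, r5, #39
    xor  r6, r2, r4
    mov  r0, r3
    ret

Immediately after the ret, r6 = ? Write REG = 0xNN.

prologue: push r1 -> mem[0x87]=0xa2, sp=0x87
body[0] sub  r1, r5, r0 -> r1=0x1b
body[1] add  r0, r5, #39 -> r0=0xb5
body[2] xor  r6, r2, r4 -> r6=0xdd
body[3] mov  r0, r3 -> r0=0xfb
epilogue: pop r1=0xa2, sp=0x88
r6 is caller-saved -> body value

REG = 0xdd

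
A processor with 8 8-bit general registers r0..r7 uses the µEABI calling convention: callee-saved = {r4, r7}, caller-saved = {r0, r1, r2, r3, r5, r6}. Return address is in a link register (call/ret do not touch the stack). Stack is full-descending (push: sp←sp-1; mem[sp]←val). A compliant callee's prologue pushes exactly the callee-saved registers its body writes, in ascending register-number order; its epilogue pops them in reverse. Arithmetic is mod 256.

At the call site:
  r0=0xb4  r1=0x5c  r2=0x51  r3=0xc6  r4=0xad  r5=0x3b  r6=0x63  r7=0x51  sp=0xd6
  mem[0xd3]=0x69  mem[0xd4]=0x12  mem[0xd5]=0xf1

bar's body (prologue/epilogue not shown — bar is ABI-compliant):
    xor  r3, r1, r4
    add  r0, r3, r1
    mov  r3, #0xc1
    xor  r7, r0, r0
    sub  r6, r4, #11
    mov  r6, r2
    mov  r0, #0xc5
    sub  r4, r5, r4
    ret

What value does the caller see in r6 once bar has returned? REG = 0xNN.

prologue: push r4 → mem[0xd5]=0xad, sp=0xd5
prologue: push r7 → mem[0xd4]=0x51, sp=0xd4
body[0] xor  r3, r1, r4 → r3=0xf1
body[1] add  r0, r3, r1 → r0=0x4d
body[2] mov  r3, #0xc1 → r3=0xc1
body[3] xor  r7, r0, r0 → r7=0x00
body[4] sub  r6, r4, #11 → r6=0xa2
body[5] mov  r6, r2 → r6=0x51
body[6] mov  r0, #0xc5 → r0=0xc5
body[7] sub  r4, r5, r4 → r4=0x8e
epilogue: pop r7=0x51, sp=0xd5
epilogue: pop r4=0xad, sp=0xd6
r6 is caller-saved → body value

REG = 0x51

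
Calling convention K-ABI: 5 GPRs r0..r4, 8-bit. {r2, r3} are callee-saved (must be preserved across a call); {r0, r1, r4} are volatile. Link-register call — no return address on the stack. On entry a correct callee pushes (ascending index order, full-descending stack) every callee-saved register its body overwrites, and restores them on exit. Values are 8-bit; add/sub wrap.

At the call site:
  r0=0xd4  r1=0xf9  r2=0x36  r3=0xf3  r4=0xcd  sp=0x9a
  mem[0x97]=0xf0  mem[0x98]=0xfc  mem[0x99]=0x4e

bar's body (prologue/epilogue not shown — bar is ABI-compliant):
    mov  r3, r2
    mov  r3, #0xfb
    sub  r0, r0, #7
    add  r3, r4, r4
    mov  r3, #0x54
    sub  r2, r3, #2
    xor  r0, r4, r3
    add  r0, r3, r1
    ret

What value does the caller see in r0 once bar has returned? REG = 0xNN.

REG = 0x4d

prologue: push r2 → mem[0x99]=0x36, sp=0x99
prologue: push r3 → mem[0x98]=0xf3, sp=0x98
body[0] mov  r3, r2 → r3=0x36
body[1] mov  r3, #0xfb → r3=0xfb
body[2] sub  r0, r0, #7 → r0=0xcd
body[3] add  r3, r4, r4 → r3=0x9a
body[4] mov  r3, #0x54 → r3=0x54
body[5] sub  r2, r3, #2 → r2=0x52
body[6] xor  r0, r4, r3 → r0=0x99
body[7] add  r0, r3, r1 → r0=0x4d
epilogue: pop r3=0xf3, sp=0x99
epilogue: pop r2=0x36, sp=0x9a
r0 is caller-saved → body value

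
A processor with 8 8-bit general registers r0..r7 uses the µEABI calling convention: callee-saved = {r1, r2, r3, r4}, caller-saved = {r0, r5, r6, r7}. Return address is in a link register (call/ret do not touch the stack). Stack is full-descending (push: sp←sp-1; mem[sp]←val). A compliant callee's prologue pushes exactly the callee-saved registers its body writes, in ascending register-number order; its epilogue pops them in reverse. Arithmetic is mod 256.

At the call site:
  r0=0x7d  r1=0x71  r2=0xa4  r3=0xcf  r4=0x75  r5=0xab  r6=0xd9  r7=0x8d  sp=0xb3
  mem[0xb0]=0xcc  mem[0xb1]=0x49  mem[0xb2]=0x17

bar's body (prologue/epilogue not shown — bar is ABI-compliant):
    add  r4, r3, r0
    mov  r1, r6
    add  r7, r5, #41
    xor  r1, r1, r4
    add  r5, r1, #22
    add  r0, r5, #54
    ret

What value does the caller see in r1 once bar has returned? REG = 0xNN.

prologue: push r1 -> mem[0xb2]=0x71, sp=0xb2
prologue: push r4 -> mem[0xb1]=0x75, sp=0xb1
body[0] add  r4, r3, r0 -> r4=0x4c
body[1] mov  r1, r6 -> r1=0xd9
body[2] add  r7, r5, #41 -> r7=0xd4
body[3] xor  r1, r1, r4 -> r1=0x95
body[4] add  r5, r1, #22 -> r5=0xab
body[5] add  r0, r5, #54 -> r0=0xe1
epilogue: pop r4=0x75, sp=0xb2
epilogue: pop r1=0x71, sp=0xb3
r1 is callee-saved -> restored

REG = 0x71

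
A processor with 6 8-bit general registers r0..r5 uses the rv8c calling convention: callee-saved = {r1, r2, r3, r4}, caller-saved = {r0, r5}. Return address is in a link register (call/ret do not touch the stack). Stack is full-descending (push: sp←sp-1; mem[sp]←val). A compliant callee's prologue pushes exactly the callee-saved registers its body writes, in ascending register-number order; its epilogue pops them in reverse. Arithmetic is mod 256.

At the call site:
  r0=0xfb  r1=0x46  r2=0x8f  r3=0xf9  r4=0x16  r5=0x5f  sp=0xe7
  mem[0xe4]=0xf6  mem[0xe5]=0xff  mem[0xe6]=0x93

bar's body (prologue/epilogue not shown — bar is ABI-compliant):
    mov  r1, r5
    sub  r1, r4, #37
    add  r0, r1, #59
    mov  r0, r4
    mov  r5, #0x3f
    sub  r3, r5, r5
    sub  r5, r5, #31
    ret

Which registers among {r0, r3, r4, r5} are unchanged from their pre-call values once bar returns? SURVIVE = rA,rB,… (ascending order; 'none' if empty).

prologue: push r1 → mem[0xe6]=0x46, sp=0xe6
prologue: push r3 → mem[0xe5]=0xf9, sp=0xe5
body[0] mov  r1, r5 → r1=0x5f
body[1] sub  r1, r4, #37 → r1=0xf1
body[2] add  r0, r1, #59 → r0=0x2c
body[3] mov  r0, r4 → r0=0x16
body[4] mov  r5, #0x3f → r5=0x3f
body[5] sub  r3, r5, r5 → r3=0x00
body[6] sub  r5, r5, #31 → r5=0x20
epilogue: pop r3=0xf9, sp=0xe6
epilogue: pop r1=0x46, sp=0xe7
r0: caller-saved, written=True
r3: callee-saved, written=True
r4: callee-saved, written=False
r5: caller-saved, written=True

SURVIVE = r3,r4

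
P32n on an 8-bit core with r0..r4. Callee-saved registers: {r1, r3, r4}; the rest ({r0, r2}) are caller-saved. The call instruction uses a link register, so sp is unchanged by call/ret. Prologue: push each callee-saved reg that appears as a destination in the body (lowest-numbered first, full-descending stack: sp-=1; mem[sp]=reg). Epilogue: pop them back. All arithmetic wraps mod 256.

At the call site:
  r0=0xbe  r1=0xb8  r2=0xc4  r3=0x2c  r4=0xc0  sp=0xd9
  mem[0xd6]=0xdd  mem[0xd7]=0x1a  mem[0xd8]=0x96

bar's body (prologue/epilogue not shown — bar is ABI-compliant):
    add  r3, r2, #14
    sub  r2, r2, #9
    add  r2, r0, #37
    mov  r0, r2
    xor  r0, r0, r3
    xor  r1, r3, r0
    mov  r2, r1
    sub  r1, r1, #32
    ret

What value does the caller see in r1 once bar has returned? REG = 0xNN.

REG = 0xb8

prologue: push r1 → mem[0xd8]=0xb8, sp=0xd8
prologue: push r3 → mem[0xd7]=0x2c, sp=0xd7
body[0] add  r3, r2, #14 → r3=0xd2
body[1] sub  r2, r2, #9 → r2=0xbb
body[2] add  r2, r0, #37 → r2=0xe3
body[3] mov  r0, r2 → r0=0xe3
body[4] xor  r0, r0, r3 → r0=0x31
body[5] xor  r1, r3, r0 → r1=0xe3
body[6] mov  r2, r1 → r2=0xe3
body[7] sub  r1, r1, #32 → r1=0xc3
epilogue: pop r3=0x2c, sp=0xd8
epilogue: pop r1=0xb8, sp=0xd9
r1 is callee-saved → restored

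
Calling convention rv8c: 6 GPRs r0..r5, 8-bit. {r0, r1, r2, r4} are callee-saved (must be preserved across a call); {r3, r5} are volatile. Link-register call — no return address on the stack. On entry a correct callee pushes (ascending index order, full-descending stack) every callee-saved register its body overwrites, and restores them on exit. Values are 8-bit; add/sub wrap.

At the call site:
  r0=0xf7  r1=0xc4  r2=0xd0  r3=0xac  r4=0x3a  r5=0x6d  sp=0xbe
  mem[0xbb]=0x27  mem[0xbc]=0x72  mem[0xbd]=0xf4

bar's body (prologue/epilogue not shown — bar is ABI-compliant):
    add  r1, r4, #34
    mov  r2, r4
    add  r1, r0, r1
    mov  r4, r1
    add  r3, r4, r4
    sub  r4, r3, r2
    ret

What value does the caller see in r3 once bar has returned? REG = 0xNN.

prologue: push r1 -> mem[0xbd]=0xc4, sp=0xbd
prologue: push r2 -> mem[0xbc]=0xd0, sp=0xbc
prologue: push r4 -> mem[0xbb]=0x3a, sp=0xbb
body[0] add  r1, r4, #34 -> r1=0x5c
body[1] mov  r2, r4 -> r2=0x3a
body[2] add  r1, r0, r1 -> r1=0x53
body[3] mov  r4, r1 -> r4=0x53
body[4] add  r3, r4, r4 -> r3=0xa6
body[5] sub  r4, r3, r2 -> r4=0x6c
epilogue: pop r4=0x3a, sp=0xbc
epilogue: pop r2=0xd0, sp=0xbd
epilogue: pop r1=0xc4, sp=0xbe
r3 is caller-saved -> body value

REG = 0xa6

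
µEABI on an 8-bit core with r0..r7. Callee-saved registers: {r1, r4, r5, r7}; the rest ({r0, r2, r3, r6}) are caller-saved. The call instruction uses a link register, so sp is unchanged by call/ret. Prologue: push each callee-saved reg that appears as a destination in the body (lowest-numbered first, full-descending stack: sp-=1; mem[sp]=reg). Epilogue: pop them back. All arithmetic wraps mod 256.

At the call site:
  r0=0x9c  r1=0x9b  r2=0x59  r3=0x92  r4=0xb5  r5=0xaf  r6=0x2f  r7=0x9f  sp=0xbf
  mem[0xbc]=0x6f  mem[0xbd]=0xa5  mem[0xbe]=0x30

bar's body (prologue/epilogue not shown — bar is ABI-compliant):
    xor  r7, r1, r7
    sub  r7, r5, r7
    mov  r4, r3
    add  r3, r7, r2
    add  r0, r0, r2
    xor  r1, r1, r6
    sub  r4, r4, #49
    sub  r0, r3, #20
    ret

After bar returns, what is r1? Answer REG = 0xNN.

REG = 0x9b

prologue: push r1 -> mem[0xbe]=0x9b, sp=0xbe
prologue: push r4 -> mem[0xbd]=0xb5, sp=0xbd
prologue: push r7 -> mem[0xbc]=0x9f, sp=0xbc
body[0] xor  r7, r1, r7 -> r7=0x04
body[1] sub  r7, r5, r7 -> r7=0xab
body[2] mov  r4, r3 -> r4=0x92
body[3] add  r3, r7, r2 -> r3=0x04
body[4] add  r0, r0, r2 -> r0=0xf5
body[5] xor  r1, r1, r6 -> r1=0xb4
body[6] sub  r4, r4, #49 -> r4=0x61
body[7] sub  r0, r3, #20 -> r0=0xf0
epilogue: pop r7=0x9f, sp=0xbd
epilogue: pop r4=0xb5, sp=0xbe
epilogue: pop r1=0x9b, sp=0xbf
r1 is callee-saved -> restored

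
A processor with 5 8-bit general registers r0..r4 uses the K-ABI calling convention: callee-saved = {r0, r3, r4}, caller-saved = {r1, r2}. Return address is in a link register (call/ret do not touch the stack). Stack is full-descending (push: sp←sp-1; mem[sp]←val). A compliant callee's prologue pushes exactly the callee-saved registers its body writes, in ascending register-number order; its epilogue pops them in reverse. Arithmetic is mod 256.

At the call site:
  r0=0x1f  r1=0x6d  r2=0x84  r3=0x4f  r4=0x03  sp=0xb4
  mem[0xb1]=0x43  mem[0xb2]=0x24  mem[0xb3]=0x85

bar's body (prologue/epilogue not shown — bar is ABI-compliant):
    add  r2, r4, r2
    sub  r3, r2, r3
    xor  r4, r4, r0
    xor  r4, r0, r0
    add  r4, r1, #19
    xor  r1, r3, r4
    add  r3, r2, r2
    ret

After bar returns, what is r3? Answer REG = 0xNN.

prologue: push r3 -> mem[0xb3]=0x4f, sp=0xb3
prologue: push r4 -> mem[0xb2]=0x03, sp=0xb2
body[0] add  r2, r4, r2 -> r2=0x87
body[1] sub  r3, r2, r3 -> r3=0x38
body[2] xor  r4, r4, r0 -> r4=0x1c
body[3] xor  r4, r0, r0 -> r4=0x00
body[4] add  r4, r1, #19 -> r4=0x80
body[5] xor  r1, r3, r4 -> r1=0xb8
body[6] add  r3, r2, r2 -> r3=0x0e
epilogue: pop r4=0x03, sp=0xb3
epilogue: pop r3=0x4f, sp=0xb4
r3 is callee-saved -> restored

REG = 0x4f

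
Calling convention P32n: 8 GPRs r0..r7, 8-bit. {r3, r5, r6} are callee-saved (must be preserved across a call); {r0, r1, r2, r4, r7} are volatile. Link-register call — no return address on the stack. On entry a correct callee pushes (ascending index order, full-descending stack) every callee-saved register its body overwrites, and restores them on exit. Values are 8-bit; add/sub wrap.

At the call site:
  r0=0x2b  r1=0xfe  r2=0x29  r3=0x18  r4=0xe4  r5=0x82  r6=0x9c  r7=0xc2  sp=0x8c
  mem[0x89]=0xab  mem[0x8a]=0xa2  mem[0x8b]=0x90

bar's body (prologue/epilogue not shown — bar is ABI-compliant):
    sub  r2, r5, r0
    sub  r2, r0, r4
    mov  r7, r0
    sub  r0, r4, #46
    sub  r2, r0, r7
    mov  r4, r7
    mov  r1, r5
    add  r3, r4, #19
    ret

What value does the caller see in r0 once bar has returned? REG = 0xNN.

REG = 0xb6

prologue: push r3 → mem[0x8b]=0x18, sp=0x8b
body[0] sub  r2, r5, r0 → r2=0x57
body[1] sub  r2, r0, r4 → r2=0x47
body[2] mov  r7, r0 → r7=0x2b
body[3] sub  r0, r4, #46 → r0=0xb6
body[4] sub  r2, r0, r7 → r2=0x8b
body[5] mov  r4, r7 → r4=0x2b
body[6] mov  r1, r5 → r1=0x82
body[7] add  r3, r4, #19 → r3=0x3e
epilogue: pop r3=0x18, sp=0x8c
r0 is caller-saved → body value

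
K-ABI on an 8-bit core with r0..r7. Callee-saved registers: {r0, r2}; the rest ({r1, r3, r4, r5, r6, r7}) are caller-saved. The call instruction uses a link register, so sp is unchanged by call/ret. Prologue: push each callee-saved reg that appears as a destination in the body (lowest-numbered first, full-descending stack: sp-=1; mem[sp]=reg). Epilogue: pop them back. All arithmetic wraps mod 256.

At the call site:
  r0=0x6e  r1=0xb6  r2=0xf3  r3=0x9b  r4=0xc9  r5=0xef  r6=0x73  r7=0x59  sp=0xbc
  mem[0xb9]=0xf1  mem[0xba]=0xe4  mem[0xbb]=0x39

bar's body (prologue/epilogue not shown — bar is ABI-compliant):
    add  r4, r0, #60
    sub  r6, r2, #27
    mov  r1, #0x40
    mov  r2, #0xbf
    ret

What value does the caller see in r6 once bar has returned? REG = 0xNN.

REG = 0xd8

prologue: push r2 → mem[0xbb]=0xf3, sp=0xbb
body[0] add  r4, r0, #60 → r4=0xaa
body[1] sub  r6, r2, #27 → r6=0xd8
body[2] mov  r1, #0x40 → r1=0x40
body[3] mov  r2, #0xbf → r2=0xbf
epilogue: pop r2=0xf3, sp=0xbc
r6 is caller-saved → body value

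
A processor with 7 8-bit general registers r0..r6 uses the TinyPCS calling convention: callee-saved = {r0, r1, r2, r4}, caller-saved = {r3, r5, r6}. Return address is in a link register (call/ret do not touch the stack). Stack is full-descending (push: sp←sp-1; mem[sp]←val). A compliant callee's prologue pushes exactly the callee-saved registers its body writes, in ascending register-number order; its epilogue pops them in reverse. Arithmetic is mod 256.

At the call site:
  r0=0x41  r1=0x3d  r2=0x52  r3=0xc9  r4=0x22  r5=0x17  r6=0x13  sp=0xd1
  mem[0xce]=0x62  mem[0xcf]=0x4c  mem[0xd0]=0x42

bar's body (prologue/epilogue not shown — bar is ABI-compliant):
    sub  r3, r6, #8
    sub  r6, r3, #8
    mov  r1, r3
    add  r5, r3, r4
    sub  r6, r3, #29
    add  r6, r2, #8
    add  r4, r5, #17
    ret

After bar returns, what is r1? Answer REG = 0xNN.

prologue: push r1 → mem[0xd0]=0x3d, sp=0xd0
prologue: push r4 → mem[0xcf]=0x22, sp=0xcf
body[0] sub  r3, r6, #8 → r3=0x0b
body[1] sub  r6, r3, #8 → r6=0x03
body[2] mov  r1, r3 → r1=0x0b
body[3] add  r5, r3, r4 → r5=0x2d
body[4] sub  r6, r3, #29 → r6=0xee
body[5] add  r6, r2, #8 → r6=0x5a
body[6] add  r4, r5, #17 → r4=0x3e
epilogue: pop r4=0x22, sp=0xd0
epilogue: pop r1=0x3d, sp=0xd1
r1 is callee-saved → restored

REG = 0x3d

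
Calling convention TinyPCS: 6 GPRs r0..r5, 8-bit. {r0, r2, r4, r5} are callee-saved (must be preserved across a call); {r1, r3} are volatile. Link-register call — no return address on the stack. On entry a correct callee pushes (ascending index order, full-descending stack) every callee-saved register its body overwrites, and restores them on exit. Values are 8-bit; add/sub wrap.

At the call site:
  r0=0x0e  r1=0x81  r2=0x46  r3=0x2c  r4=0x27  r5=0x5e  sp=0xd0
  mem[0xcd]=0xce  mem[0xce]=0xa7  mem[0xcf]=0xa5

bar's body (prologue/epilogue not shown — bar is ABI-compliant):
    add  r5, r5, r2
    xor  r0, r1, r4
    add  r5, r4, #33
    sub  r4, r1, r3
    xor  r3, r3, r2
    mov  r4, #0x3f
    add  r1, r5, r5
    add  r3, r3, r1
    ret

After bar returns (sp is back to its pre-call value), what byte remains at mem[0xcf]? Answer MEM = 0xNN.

prologue: push r0 -> mem[0xcf]=0x0e, sp=0xcf
prologue: push r4 -> mem[0xce]=0x27, sp=0xce
prologue: push r5 -> mem[0xcd]=0x5e, sp=0xcd
body[0] add  r5, r5, r2 -> r5=0xa4
body[1] xor  r0, r1, r4 -> r0=0xa6
body[2] add  r5, r4, #33 -> r5=0x48
body[3] sub  r4, r1, r3 -> r4=0x55
body[4] xor  r3, r3, r2 -> r3=0x6a
body[5] mov  r4, #0x3f -> r4=0x3f
body[6] add  r1, r5, r5 -> r1=0x90
body[7] add  r3, r3, r1 -> r3=0xfa
epilogue: pop r5=0x5e, sp=0xce
epilogue: pop r4=0x27, sp=0xcf
epilogue: pop r0=0x0e, sp=0xd0
prologue pushed ['r0', 'r4', 'r5'] at ['0xcf', '0xce', '0xcd']

MEM = 0x0e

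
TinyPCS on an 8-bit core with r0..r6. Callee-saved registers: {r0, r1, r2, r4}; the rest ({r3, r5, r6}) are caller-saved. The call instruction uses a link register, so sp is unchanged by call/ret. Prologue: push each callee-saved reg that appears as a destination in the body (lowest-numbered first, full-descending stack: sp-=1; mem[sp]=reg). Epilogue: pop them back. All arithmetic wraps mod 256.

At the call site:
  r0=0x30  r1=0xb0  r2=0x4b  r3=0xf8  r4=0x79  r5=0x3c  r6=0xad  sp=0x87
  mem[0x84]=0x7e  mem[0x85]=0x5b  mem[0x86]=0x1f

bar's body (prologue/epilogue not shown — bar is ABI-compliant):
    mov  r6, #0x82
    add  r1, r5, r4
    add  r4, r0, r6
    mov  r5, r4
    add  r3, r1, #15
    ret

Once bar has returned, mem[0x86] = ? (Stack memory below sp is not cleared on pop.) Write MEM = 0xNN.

MEM = 0xb0

prologue: push r1 -> mem[0x86]=0xb0, sp=0x86
prologue: push r4 -> mem[0x85]=0x79, sp=0x85
body[0] mov  r6, #0x82 -> r6=0x82
body[1] add  r1, r5, r4 -> r1=0xb5
body[2] add  r4, r0, r6 -> r4=0xb2
body[3] mov  r5, r4 -> r5=0xb2
body[4] add  r3, r1, #15 -> r3=0xc4
epilogue: pop r4=0x79, sp=0x86
epilogue: pop r1=0xb0, sp=0x87
prologue pushed ['r1', 'r4'] at ['0x86', '0x85']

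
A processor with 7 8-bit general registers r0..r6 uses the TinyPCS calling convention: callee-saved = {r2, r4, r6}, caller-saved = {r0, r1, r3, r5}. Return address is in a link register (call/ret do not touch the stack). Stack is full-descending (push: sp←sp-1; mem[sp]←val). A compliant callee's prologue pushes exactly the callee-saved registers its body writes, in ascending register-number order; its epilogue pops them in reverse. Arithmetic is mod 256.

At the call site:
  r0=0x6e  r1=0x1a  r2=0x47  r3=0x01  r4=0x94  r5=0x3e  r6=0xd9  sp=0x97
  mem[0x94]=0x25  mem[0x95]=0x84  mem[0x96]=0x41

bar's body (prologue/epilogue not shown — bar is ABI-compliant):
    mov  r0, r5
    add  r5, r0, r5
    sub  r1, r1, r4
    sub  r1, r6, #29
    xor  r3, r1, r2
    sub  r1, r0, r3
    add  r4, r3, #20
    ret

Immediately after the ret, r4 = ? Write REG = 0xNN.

prologue: push r4 → mem[0x96]=0x94, sp=0x96
body[0] mov  r0, r5 → r0=0x3e
body[1] add  r5, r0, r5 → r5=0x7c
body[2] sub  r1, r1, r4 → r1=0x86
body[3] sub  r1, r6, #29 → r1=0xbc
body[4] xor  r3, r1, r2 → r3=0xfb
body[5] sub  r1, r0, r3 → r1=0x43
body[6] add  r4, r3, #20 → r4=0x0f
epilogue: pop r4=0x94, sp=0x97
r4 is callee-saved → restored

REG = 0x94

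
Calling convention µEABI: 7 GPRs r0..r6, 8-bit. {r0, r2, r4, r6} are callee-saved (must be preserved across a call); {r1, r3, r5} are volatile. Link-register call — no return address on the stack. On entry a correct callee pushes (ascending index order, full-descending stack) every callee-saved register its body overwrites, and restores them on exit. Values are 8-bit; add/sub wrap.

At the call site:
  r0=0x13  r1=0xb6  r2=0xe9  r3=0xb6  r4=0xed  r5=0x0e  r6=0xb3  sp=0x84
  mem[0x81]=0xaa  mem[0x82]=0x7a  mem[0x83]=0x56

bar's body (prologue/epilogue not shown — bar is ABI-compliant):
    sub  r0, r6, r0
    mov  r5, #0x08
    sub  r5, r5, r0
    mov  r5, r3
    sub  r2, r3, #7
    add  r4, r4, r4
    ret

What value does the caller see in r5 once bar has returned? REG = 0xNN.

REG = 0xb6

prologue: push r0 → mem[0x83]=0x13, sp=0x83
prologue: push r2 → mem[0x82]=0xe9, sp=0x82
prologue: push r4 → mem[0x81]=0xed, sp=0x81
body[0] sub  r0, r6, r0 → r0=0xa0
body[1] mov  r5, #0x08 → r5=0x08
body[2] sub  r5, r5, r0 → r5=0x68
body[3] mov  r5, r3 → r5=0xb6
body[4] sub  r2, r3, #7 → r2=0xaf
body[5] add  r4, r4, r4 → r4=0xda
epilogue: pop r4=0xed, sp=0x82
epilogue: pop r2=0xe9, sp=0x83
epilogue: pop r0=0x13, sp=0x84
r5 is caller-saved → body value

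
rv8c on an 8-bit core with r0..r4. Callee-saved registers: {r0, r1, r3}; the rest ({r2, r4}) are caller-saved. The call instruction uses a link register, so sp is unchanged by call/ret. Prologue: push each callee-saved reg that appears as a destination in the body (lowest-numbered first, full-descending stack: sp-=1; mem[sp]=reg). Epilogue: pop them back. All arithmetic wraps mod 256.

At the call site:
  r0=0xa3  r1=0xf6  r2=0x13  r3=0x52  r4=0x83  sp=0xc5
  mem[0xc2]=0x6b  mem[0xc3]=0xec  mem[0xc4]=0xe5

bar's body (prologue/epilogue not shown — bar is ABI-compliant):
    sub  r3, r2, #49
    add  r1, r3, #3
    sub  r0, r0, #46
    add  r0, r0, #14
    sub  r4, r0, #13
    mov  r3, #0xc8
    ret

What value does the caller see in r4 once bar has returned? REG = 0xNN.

REG = 0x76

prologue: push r0 -> mem[0xc4]=0xa3, sp=0xc4
prologue: push r1 -> mem[0xc3]=0xf6, sp=0xc3
prologue: push r3 -> mem[0xc2]=0x52, sp=0xc2
body[0] sub  r3, r2, #49 -> r3=0xe2
body[1] add  r1, r3, #3 -> r1=0xe5
body[2] sub  r0, r0, #46 -> r0=0x75
body[3] add  r0, r0, #14 -> r0=0x83
body[4] sub  r4, r0, #13 -> r4=0x76
body[5] mov  r3, #0xc8 -> r3=0xc8
epilogue: pop r3=0x52, sp=0xc3
epilogue: pop r1=0xf6, sp=0xc4
epilogue: pop r0=0xa3, sp=0xc5
r4 is caller-saved -> body value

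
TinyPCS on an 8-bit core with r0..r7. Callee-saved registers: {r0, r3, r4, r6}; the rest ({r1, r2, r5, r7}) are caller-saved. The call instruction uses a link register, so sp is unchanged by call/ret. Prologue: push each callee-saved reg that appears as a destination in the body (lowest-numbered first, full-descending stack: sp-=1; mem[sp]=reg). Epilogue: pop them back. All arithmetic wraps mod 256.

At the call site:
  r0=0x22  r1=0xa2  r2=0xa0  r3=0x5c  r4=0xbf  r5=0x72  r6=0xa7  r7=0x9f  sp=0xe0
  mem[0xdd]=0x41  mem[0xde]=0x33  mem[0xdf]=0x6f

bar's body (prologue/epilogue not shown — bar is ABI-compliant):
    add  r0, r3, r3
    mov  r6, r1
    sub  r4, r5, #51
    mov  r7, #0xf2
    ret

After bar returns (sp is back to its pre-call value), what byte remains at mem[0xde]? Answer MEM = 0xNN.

MEM = 0xbf

prologue: push r0 → mem[0xdf]=0x22, sp=0xdf
prologue: push r4 → mem[0xde]=0xbf, sp=0xde
prologue: push r6 → mem[0xdd]=0xa7, sp=0xdd
body[0] add  r0, r3, r3 → r0=0xb8
body[1] mov  r6, r1 → r6=0xa2
body[2] sub  r4, r5, #51 → r4=0x3f
body[3] mov  r7, #0xf2 → r7=0xf2
epilogue: pop r6=0xa7, sp=0xde
epilogue: pop r4=0xbf, sp=0xdf
epilogue: pop r0=0x22, sp=0xe0
prologue pushed ['r0', 'r4', 'r6'] at ['0xdf', '0xde', '0xdd']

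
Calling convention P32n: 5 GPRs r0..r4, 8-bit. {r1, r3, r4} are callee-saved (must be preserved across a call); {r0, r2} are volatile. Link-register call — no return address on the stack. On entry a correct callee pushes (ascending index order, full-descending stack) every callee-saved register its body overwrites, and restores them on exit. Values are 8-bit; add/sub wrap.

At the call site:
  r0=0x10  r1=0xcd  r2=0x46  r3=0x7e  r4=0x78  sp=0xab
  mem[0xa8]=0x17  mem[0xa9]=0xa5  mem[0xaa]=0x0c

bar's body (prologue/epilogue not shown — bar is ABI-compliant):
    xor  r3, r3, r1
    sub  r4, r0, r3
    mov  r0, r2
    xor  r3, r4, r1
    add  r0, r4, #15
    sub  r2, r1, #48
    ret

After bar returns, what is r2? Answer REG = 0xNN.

REG = 0x9d

prologue: push r3 -> mem[0xaa]=0x7e, sp=0xaa
prologue: push r4 -> mem[0xa9]=0x78, sp=0xa9
body[0] xor  r3, r3, r1 -> r3=0xb3
body[1] sub  r4, r0, r3 -> r4=0x5d
body[2] mov  r0, r2 -> r0=0x46
body[3] xor  r3, r4, r1 -> r3=0x90
body[4] add  r0, r4, #15 -> r0=0x6c
body[5] sub  r2, r1, #48 -> r2=0x9d
epilogue: pop r4=0x78, sp=0xaa
epilogue: pop r3=0x7e, sp=0xab
r2 is caller-saved -> body value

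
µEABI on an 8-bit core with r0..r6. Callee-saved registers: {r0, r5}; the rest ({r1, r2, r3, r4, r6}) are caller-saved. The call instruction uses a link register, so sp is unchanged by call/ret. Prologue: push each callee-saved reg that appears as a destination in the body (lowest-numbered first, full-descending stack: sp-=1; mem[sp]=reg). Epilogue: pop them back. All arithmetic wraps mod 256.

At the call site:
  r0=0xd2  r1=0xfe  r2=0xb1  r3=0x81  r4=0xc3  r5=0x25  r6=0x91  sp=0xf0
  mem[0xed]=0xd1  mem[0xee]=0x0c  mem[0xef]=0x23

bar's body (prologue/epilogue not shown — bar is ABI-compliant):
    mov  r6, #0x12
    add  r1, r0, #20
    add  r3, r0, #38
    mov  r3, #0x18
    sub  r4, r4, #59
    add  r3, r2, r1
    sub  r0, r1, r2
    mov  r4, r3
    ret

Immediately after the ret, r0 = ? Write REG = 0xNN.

REG = 0xd2

prologue: push r0 -> mem[0xef]=0xd2, sp=0xef
body[0] mov  r6, #0x12 -> r6=0x12
body[1] add  r1, r0, #20 -> r1=0xe6
body[2] add  r3, r0, #38 -> r3=0xf8
body[3] mov  r3, #0x18 -> r3=0x18
body[4] sub  r4, r4, #59 -> r4=0x88
body[5] add  r3, r2, r1 -> r3=0x97
body[6] sub  r0, r1, r2 -> r0=0x35
body[7] mov  r4, r3 -> r4=0x97
epilogue: pop r0=0xd2, sp=0xf0
r0 is callee-saved -> restored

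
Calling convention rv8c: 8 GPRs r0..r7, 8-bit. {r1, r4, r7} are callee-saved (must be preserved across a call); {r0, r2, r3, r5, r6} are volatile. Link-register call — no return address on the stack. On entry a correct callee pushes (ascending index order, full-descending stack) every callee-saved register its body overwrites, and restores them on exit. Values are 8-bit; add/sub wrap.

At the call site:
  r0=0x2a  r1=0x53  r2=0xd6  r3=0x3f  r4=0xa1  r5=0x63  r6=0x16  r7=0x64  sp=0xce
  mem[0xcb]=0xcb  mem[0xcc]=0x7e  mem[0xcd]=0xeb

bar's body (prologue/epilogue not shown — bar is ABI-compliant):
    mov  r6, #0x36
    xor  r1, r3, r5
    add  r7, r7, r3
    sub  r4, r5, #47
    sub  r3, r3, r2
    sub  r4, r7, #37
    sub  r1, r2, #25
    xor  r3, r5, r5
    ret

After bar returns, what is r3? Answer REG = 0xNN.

prologue: push r1 -> mem[0xcd]=0x53, sp=0xcd
prologue: push r4 -> mem[0xcc]=0xa1, sp=0xcc
prologue: push r7 -> mem[0xcb]=0x64, sp=0xcb
body[0] mov  r6, #0x36 -> r6=0x36
body[1] xor  r1, r3, r5 -> r1=0x5c
body[2] add  r7, r7, r3 -> r7=0xa3
body[3] sub  r4, r5, #47 -> r4=0x34
body[4] sub  r3, r3, r2 -> r3=0x69
body[5] sub  r4, r7, #37 -> r4=0x7e
body[6] sub  r1, r2, #25 -> r1=0xbd
body[7] xor  r3, r5, r5 -> r3=0x00
epilogue: pop r7=0x64, sp=0xcc
epilogue: pop r4=0xa1, sp=0xcd
epilogue: pop r1=0x53, sp=0xce
r3 is caller-saved -> body value

REG = 0x00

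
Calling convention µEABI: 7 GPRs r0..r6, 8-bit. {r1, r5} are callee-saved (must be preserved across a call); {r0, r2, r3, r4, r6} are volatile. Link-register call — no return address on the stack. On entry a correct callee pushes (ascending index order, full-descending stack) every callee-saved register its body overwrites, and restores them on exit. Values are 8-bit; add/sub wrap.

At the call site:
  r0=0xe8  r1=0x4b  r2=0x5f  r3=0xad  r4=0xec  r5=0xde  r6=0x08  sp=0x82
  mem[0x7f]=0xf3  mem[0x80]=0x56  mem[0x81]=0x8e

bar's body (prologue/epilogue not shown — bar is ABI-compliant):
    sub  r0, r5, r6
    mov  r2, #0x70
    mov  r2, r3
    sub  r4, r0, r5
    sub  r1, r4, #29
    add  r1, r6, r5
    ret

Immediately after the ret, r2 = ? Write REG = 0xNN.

prologue: push r1 → mem[0x81]=0x4b, sp=0x81
body[0] sub  r0, r5, r6 → r0=0xd6
body[1] mov  r2, #0x70 → r2=0x70
body[2] mov  r2, r3 → r2=0xad
body[3] sub  r4, r0, r5 → r4=0xf8
body[4] sub  r1, r4, #29 → r1=0xdb
body[5] add  r1, r6, r5 → r1=0xe6
epilogue: pop r1=0x4b, sp=0x82
r2 is caller-saved → body value

REG = 0xad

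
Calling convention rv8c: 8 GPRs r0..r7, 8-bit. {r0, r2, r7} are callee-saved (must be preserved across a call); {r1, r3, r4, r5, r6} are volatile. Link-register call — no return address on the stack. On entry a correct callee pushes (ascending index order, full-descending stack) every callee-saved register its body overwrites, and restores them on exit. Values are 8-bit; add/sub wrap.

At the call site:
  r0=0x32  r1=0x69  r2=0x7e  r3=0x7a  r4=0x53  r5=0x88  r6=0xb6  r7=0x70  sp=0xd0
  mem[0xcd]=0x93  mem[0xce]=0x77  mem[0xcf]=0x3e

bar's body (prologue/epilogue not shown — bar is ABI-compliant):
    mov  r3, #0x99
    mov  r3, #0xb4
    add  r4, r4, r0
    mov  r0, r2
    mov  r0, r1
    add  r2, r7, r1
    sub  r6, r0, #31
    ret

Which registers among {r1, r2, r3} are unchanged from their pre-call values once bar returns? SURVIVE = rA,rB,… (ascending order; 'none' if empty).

SURVIVE = r1,r2

prologue: push r0 -> mem[0xcf]=0x32, sp=0xcf
prologue: push r2 -> mem[0xce]=0x7e, sp=0xce
body[0] mov  r3, #0x99 -> r3=0x99
body[1] mov  r3, #0xb4 -> r3=0xb4
body[2] add  r4, r4, r0 -> r4=0x85
body[3] mov  r0, r2 -> r0=0x7e
body[4] mov  r0, r1 -> r0=0x69
body[5] add  r2, r7, r1 -> r2=0xd9
body[6] sub  r6, r0, #31 -> r6=0x4a
epilogue: pop r2=0x7e, sp=0xcf
epilogue: pop r0=0x32, sp=0xd0
r1: caller-saved, written=False
r2: callee-saved, written=True
r3: caller-saved, written=True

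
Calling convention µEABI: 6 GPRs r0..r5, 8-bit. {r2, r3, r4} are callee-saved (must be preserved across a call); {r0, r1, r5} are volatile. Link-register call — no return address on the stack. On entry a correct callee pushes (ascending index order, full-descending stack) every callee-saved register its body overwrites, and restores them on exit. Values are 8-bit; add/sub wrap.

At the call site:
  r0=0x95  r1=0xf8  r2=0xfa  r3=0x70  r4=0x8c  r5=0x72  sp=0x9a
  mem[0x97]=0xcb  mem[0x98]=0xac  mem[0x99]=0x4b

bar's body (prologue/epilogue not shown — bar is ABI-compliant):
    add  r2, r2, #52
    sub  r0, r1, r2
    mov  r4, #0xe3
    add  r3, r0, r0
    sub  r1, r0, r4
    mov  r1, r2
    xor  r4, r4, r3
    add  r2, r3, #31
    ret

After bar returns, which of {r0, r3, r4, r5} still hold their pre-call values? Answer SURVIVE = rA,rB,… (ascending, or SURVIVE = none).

SURVIVE = r3,r4,r5

prologue: push r2 -> mem[0x99]=0xfa, sp=0x99
prologue: push r3 -> mem[0x98]=0x70, sp=0x98
prologue: push r4 -> mem[0x97]=0x8c, sp=0x97
body[0] add  r2, r2, #52 -> r2=0x2e
body[1] sub  r0, r1, r2 -> r0=0xca
body[2] mov  r4, #0xe3 -> r4=0xe3
body[3] add  r3, r0, r0 -> r3=0x94
body[4] sub  r1, r0, r4 -> r1=0xe7
body[5] mov  r1, r2 -> r1=0x2e
body[6] xor  r4, r4, r3 -> r4=0x77
body[7] add  r2, r3, #31 -> r2=0xb3
epilogue: pop r4=0x8c, sp=0x98
epilogue: pop r3=0x70, sp=0x99
epilogue: pop r2=0xfa, sp=0x9a
r0: caller-saved, written=True
r3: callee-saved, written=True
r4: callee-saved, written=True
r5: caller-saved, written=False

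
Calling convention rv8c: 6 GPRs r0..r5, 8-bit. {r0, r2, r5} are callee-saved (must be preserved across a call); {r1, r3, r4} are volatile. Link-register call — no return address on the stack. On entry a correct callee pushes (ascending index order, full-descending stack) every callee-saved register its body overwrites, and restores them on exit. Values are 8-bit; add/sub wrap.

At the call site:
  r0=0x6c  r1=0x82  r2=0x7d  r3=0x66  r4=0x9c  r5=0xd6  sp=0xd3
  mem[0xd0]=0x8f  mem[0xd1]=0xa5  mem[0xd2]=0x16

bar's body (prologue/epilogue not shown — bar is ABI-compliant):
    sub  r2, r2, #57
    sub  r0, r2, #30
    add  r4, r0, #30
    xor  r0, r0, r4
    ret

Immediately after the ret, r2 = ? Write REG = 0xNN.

prologue: push r0 → mem[0xd2]=0x6c, sp=0xd2
prologue: push r2 → mem[0xd1]=0x7d, sp=0xd1
body[0] sub  r2, r2, #57 → r2=0x44
body[1] sub  r0, r2, #30 → r0=0x26
body[2] add  r4, r0, #30 → r4=0x44
body[3] xor  r0, r0, r4 → r0=0x62
epilogue: pop r2=0x7d, sp=0xd2
epilogue: pop r0=0x6c, sp=0xd3
r2 is callee-saved → restored

REG = 0x7d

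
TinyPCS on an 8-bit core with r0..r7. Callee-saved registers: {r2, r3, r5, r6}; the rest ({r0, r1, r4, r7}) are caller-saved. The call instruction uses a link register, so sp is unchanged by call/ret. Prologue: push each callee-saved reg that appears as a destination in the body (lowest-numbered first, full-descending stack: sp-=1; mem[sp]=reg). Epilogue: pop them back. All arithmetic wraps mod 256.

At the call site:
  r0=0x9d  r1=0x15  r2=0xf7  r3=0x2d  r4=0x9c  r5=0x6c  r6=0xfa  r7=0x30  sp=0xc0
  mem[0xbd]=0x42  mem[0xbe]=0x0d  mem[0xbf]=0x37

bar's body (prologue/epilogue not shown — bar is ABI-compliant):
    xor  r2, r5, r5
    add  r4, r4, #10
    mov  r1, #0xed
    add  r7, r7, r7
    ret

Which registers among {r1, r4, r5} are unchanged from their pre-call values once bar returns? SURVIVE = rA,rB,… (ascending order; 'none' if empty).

SURVIVE = r5

prologue: push r2 -> mem[0xbf]=0xf7, sp=0xbf
body[0] xor  r2, r5, r5 -> r2=0x00
body[1] add  r4, r4, #10 -> r4=0xa6
body[2] mov  r1, #0xed -> r1=0xed
body[3] add  r7, r7, r7 -> r7=0x60
epilogue: pop r2=0xf7, sp=0xc0
r1: caller-saved, written=True
r4: caller-saved, written=True
r5: callee-saved, written=False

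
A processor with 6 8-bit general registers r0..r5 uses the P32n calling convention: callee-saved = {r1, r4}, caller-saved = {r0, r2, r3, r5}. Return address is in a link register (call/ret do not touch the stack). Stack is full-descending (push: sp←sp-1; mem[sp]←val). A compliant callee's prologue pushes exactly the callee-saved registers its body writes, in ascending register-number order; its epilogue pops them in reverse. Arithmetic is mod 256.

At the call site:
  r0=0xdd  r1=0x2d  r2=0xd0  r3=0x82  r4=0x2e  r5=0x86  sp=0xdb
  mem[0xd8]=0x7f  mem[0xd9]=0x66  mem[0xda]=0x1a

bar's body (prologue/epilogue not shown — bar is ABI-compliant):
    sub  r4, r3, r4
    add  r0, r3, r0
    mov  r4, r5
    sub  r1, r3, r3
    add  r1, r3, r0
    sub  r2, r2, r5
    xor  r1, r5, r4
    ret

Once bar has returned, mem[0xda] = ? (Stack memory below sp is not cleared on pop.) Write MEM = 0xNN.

MEM = 0x2d

prologue: push r1 → mem[0xda]=0x2d, sp=0xda
prologue: push r4 → mem[0xd9]=0x2e, sp=0xd9
body[0] sub  r4, r3, r4 → r4=0x54
body[1] add  r0, r3, r0 → r0=0x5f
body[2] mov  r4, r5 → r4=0x86
body[3] sub  r1, r3, r3 → r1=0x00
body[4] add  r1, r3, r0 → r1=0xe1
body[5] sub  r2, r2, r5 → r2=0x4a
body[6] xor  r1, r5, r4 → r1=0x00
epilogue: pop r4=0x2e, sp=0xda
epilogue: pop r1=0x2d, sp=0xdb
prologue pushed ['r1', 'r4'] at ['0xda', '0xd9']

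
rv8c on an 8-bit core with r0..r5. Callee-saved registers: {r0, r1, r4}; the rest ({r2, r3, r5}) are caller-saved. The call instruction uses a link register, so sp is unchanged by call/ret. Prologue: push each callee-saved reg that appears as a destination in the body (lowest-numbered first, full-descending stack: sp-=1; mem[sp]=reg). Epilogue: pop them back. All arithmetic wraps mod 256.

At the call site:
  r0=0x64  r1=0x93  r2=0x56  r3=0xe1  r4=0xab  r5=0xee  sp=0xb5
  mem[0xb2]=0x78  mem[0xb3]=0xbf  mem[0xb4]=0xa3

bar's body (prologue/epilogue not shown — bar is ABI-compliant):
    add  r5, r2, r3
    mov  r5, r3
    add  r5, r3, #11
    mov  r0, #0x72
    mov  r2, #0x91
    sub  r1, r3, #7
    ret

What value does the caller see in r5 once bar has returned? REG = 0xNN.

prologue: push r0 -> mem[0xb4]=0x64, sp=0xb4
prologue: push r1 -> mem[0xb3]=0x93, sp=0xb3
body[0] add  r5, r2, r3 -> r5=0x37
body[1] mov  r5, r3 -> r5=0xe1
body[2] add  r5, r3, #11 -> r5=0xec
body[3] mov  r0, #0x72 -> r0=0x72
body[4] mov  r2, #0x91 -> r2=0x91
body[5] sub  r1, r3, #7 -> r1=0xda
epilogue: pop r1=0x93, sp=0xb4
epilogue: pop r0=0x64, sp=0xb5
r5 is caller-saved -> body value

REG = 0xec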